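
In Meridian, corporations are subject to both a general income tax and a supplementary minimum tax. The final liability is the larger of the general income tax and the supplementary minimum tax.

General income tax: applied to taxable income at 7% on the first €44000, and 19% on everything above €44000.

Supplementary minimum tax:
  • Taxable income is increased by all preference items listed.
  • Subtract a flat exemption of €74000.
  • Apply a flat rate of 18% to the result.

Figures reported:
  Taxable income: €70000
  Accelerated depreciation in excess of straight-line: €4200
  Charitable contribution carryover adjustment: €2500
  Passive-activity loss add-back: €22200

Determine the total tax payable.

€8020

General income tax:
  €44000 × 7% = €3080
  €26000 × 19% = €4940
  → €8020

Supplementary minimum tax:
  Adjusted income: €70000 + €4200 + €2500 + €22200 = €98900
  Less exemption €74000 → base €24900
  €24900 × 18% = €4482

€8020 > €4482, so the general income tax governs.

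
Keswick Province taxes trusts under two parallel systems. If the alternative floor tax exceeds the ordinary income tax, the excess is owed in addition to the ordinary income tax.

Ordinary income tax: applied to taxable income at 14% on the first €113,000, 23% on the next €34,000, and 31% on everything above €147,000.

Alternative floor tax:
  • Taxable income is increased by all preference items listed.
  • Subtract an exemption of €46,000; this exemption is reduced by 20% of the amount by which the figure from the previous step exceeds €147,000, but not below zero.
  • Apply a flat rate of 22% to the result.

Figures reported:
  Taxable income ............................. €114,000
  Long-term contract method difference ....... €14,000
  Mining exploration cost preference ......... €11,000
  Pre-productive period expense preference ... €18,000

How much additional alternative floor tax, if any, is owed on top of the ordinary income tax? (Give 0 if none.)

€8,810

Ordinary income tax:
  €113,000 × 14% = €15,820
  €1,000 × 23% = €230
  → €16,050

Alternative floor tax:
  Adjusted income: €114,000 + €14,000 + €11,000 + €18,000 = €157,000
  Exemption: €46,000 − 20% × (€157,000 − €147,000) = €46,000 − €2,000 = €44,000
  Base: €157,000 − €44,000 = €113,000
  €113,000 × 22% = €24,860

Excess of alternative floor tax over ordinary income tax: €24,860 − €16,050 = €8,810.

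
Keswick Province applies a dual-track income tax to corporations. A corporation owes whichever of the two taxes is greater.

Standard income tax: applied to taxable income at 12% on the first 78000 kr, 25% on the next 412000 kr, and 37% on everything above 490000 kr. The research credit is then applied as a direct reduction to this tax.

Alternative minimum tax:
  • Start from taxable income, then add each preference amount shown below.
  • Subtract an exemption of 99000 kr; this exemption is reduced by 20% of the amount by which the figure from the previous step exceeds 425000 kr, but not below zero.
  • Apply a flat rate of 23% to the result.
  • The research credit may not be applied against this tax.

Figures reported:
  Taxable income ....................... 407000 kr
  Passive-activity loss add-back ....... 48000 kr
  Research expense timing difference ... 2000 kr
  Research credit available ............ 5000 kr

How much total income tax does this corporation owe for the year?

Standard income tax:
  78000 kr × 12% = 9360 kr
  329000 kr × 25% = 82250 kr
  → 91610 kr
  Less research credit 5000 kr → 86610 kr

Alternative minimum tax:
  Adjusted income: 407000 kr + 48000 kr + 2000 kr = 457000 kr
  Exemption: 99000 kr − 20% × (457000 kr − 425000 kr) = 99000 kr − 6400 kr = 92600 kr
  Base: 457000 kr − 92600 kr = 364400 kr
  364400 kr × 23% = 83812 kr

86610 kr > 83812 kr, so the standard income tax governs.

86610 kr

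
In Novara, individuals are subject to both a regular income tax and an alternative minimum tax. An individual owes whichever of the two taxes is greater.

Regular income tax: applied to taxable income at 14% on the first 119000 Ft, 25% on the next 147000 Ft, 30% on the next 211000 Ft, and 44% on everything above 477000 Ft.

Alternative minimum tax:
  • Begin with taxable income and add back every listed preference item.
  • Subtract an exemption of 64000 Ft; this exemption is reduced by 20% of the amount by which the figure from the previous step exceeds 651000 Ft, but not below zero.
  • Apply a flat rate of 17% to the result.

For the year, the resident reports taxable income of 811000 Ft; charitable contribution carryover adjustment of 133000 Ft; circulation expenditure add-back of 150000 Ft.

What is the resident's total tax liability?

263670 Ft

Regular income tax:
  119000 Ft × 14% = 16660 Ft
  147000 Ft × 25% = 36750 Ft
  211000 Ft × 30% = 63300 Ft
  334000 Ft × 44% = 146960 Ft
  → 263670 Ft

Alternative minimum tax:
  Adjusted income: 811000 Ft + 133000 Ft + 150000 Ft = 1094000 Ft
  Exemption: 20% × (1094000 Ft − 651000 Ft) = 88600 Ft ≥ 64000 Ft, so the exemption is fully phased out
  Base: 1094000 Ft − 0 Ft = 1094000 Ft
  1094000 Ft × 17% = 185980 Ft

263670 Ft > 185980 Ft, so the regular income tax governs.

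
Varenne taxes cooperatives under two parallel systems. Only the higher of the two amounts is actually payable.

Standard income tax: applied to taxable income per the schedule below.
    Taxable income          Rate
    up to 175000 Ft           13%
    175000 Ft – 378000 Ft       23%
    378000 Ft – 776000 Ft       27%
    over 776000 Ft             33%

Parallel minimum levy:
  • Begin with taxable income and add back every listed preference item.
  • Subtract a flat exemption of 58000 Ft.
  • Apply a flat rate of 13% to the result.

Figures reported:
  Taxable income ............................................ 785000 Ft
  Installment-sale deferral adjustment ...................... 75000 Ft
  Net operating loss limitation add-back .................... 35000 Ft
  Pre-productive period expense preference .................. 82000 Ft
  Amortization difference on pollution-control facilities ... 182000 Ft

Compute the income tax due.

Parallel minimum levy:
  Adjusted income: 785000 Ft + 75000 Ft + 35000 Ft + 82000 Ft + 182000 Ft = 1159000 Ft
  Less exemption 58000 Ft → base 1101000 Ft
  1101000 Ft × 13% = 143130 Ft

Standard income tax:
  175000 Ft × 13% = 22750 Ft
  203000 Ft × 23% = 46690 Ft
  398000 Ft × 27% = 107460 Ft
  9000 Ft × 33% = 2970 Ft
  → 179870 Ft

179870 Ft > 143130 Ft, so the standard income tax governs.

179870 Ft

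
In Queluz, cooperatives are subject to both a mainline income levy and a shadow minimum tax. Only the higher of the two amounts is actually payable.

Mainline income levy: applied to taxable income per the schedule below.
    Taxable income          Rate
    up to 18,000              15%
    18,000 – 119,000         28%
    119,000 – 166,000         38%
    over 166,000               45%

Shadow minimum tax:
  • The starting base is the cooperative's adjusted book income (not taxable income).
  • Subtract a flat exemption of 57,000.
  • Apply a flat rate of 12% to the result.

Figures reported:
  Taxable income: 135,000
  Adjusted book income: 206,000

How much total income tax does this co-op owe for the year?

37,060

Shadow minimum tax:
  Base (adjusted book income): 206,000
  Less exemption 57,000 → base 149,000
  149,000 × 12% = 17,880

Mainline income levy:
  18,000 × 15% = 2,700
  101,000 × 28% = 28,280
  16,000 × 38% = 6,080
  → 37,060

37,060 > 17,880, so the mainline income levy governs.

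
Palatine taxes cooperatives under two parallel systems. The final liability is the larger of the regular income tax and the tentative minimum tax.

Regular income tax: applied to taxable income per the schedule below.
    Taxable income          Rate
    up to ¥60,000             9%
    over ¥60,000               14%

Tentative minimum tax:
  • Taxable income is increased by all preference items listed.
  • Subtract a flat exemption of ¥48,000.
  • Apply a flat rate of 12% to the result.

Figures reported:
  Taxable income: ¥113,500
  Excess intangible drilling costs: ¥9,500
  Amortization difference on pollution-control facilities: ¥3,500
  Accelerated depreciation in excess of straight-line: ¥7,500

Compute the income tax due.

¥12,890

Regular income tax:
  ¥60,000 × 9% = ¥5,400
  ¥53,500 × 14% = ¥7,490
  → ¥12,890

Tentative minimum tax:
  Adjusted income: ¥113,500 + ¥9,500 + ¥3,500 + ¥7,500 = ¥134,000
  Less exemption ¥48,000 → base ¥86,000
  ¥86,000 × 12% = ¥10,320

¥12,890 > ¥10,320, so the regular income tax governs.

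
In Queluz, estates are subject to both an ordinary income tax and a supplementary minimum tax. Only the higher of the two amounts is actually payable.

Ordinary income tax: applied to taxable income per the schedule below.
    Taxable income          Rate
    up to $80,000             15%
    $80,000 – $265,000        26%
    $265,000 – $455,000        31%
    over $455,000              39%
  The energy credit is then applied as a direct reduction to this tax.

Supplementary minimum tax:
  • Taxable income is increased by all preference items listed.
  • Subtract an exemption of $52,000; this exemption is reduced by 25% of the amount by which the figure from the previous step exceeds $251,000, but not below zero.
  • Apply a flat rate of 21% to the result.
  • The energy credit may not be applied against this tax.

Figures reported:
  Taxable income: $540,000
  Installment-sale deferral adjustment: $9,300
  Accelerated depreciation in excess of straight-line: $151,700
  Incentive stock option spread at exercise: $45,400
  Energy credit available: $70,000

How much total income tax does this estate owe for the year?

$156,744

Ordinary income tax:
  $80,000 × 15% = $12,000
  $185,000 × 26% = $48,100
  $190,000 × 31% = $58,900
  $85,000 × 39% = $33,150
  → $152,150
  Less energy credit $70,000 → $82,150

Supplementary minimum tax:
  Adjusted income: $540,000 + $9,300 + $151,700 + $45,400 = $746,400
  Exemption: 25% × ($746,400 − $251,000) = $123,850 ≥ $52,000, so the exemption is fully phased out
  Base: $746,400 − $0 = $746,400
  $746,400 × 21% = $156,744

$156,744 > $82,150, so the supplementary minimum tax is the binding amount.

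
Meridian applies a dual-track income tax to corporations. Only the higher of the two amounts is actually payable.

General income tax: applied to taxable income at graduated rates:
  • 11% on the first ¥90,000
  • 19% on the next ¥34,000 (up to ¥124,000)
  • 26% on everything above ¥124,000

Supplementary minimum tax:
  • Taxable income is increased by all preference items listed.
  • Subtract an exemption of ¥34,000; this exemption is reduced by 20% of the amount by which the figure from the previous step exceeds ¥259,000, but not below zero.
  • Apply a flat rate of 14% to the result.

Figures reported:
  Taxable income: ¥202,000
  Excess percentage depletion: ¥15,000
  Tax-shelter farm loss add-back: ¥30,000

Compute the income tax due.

General income tax:
  ¥90,000 × 11% = ¥9,900
  ¥34,000 × 19% = ¥6,460
  ¥78,000 × 26% = ¥20,280
  → ¥36,640

Supplementary minimum tax:
  Adjusted income: ¥202,000 + ¥15,000 + ¥30,000 = ¥247,000
  Exemption: ¥247,000 ≤ ¥259,000, so full ¥34,000 applies
  Base: ¥247,000 − ¥34,000 = ¥213,000
  ¥213,000 × 14% = ¥29,820

¥36,640 > ¥29,820, so the general income tax governs.

¥36,640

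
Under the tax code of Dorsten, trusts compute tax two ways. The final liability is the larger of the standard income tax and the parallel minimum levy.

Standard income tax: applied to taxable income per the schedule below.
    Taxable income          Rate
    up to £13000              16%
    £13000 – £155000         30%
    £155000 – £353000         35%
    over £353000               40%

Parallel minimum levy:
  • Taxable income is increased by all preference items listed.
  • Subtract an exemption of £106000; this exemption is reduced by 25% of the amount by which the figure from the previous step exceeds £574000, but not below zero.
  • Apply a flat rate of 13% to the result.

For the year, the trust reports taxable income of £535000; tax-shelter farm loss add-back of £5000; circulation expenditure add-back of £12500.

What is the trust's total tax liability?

£186780

Standard income tax:
  £13000 × 16% = £2080
  £142000 × 30% = £42600
  £198000 × 35% = £69300
  £182000 × 40% = £72800
  → £186780

Parallel minimum levy:
  Adjusted income: £535000 + £5000 + £12500 = £552500
  Exemption: £552500 ≤ £574000, so full £106000 applies
  Base: £552500 − £106000 = £446500
  £446500 × 13% = £58045

£186780 > £58045, so the standard income tax governs.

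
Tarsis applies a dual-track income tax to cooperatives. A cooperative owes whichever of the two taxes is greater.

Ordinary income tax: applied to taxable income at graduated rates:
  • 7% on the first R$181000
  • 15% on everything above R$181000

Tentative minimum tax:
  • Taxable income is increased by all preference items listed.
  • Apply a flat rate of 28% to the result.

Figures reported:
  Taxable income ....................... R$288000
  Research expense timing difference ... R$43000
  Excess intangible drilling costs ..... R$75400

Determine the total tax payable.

Tentative minimum tax:
  Adjusted income: R$288000 + R$43000 + R$75400 = R$406400
  R$406400 × 28% = R$113792

Ordinary income tax:
  R$181000 × 7% = R$12670
  R$107000 × 15% = R$16050
  → R$28720

R$113792 > R$28720, so the tentative minimum tax is the binding amount.

R$113792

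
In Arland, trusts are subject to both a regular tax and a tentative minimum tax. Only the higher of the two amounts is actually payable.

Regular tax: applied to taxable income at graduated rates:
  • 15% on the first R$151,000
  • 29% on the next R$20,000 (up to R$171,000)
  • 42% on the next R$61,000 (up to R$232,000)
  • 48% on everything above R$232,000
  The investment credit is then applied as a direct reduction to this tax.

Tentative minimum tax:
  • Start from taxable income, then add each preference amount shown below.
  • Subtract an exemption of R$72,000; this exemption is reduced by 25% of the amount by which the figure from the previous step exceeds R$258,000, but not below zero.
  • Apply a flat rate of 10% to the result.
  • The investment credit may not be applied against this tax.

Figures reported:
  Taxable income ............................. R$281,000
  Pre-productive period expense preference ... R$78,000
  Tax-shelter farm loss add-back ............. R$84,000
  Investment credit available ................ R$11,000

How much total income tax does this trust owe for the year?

Tentative minimum tax:
  Adjusted income: R$281,000 + R$78,000 + R$84,000 = R$443,000
  Exemption: R$72,000 − 25% × (R$443,000 − R$258,000) = R$72,000 − R$46,250 = R$25,750
  Base: R$443,000 − R$25,750 = R$417,250
  R$417,250 × 10% = R$41,725

Regular tax:
  R$151,000 × 15% = R$22,650
  R$20,000 × 29% = R$5,800
  R$61,000 × 42% = R$25,620
  R$49,000 × 48% = R$23,520
  → R$77,590
  Less investment credit R$11,000 → R$66,590

R$66,590 > R$41,725, so the regular tax governs.

R$66,590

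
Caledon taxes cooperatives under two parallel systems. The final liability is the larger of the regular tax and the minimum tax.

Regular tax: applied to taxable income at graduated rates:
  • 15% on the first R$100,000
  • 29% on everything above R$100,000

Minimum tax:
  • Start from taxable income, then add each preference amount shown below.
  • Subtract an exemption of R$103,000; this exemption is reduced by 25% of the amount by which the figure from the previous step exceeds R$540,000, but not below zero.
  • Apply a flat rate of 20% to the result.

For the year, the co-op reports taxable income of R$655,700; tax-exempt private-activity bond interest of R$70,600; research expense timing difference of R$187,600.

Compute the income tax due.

R$180,875

Regular tax:
  R$100,000 × 15% = R$15,000
  R$555,700 × 29% = R$161,153
  → R$176,153

Minimum tax:
  Adjusted income: R$655,700 + R$70,600 + R$187,600 = R$913,900
  Exemption: R$103,000 − 25% × (R$913,900 − R$540,000) = R$103,000 − R$93,475 = R$9,525
  Base: R$913,900 − R$9,525 = R$904,375
  R$904,375 × 20% = R$180,875

R$180,875 > R$176,153, so the minimum tax is the binding amount.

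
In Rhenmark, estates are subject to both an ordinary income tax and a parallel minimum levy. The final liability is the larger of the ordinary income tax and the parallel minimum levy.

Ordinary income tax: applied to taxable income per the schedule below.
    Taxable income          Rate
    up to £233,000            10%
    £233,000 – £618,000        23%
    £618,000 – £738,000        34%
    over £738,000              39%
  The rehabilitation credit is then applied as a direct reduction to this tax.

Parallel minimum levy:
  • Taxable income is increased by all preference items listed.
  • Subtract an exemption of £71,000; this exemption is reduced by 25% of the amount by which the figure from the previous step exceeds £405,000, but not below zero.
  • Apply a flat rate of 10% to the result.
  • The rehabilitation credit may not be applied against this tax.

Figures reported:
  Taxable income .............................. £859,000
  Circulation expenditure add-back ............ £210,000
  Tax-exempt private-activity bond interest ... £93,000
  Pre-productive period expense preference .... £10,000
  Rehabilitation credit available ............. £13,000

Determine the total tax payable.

£186,840

Parallel minimum levy:
  Adjusted income: £859,000 + £210,000 + £93,000 + £10,000 = £1,172,000
  Exemption: 25% × (£1,172,000 − £405,000) = £191,750 ≥ £71,000, so the exemption is fully phased out
  Base: £1,172,000 − £0 = £1,172,000
  £1,172,000 × 10% = £117,200

Ordinary income tax:
  £233,000 × 10% = £23,300
  £385,000 × 23% = £88,550
  £120,000 × 34% = £40,800
  £121,000 × 39% = £47,190
  → £199,840
  Less rehabilitation credit £13,000 → £186,840

£186,840 > £117,200, so the ordinary income tax governs.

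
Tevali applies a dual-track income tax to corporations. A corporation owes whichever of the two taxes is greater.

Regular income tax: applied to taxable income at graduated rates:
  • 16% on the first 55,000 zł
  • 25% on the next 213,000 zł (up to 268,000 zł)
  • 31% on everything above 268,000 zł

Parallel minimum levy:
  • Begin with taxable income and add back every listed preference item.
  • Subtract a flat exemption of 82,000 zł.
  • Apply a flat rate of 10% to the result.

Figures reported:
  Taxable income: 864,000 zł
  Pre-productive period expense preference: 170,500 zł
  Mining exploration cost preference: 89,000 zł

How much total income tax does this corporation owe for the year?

246,810 zł

Parallel minimum levy:
  Adjusted income: 864,000 zł + 170,500 zł + 89,000 zł = 1,123,500 zł
  Less exemption 82,000 zł → base 1,041,500 zł
  1,041,500 zł × 10% = 104,150 zł

Regular income tax:
  55,000 zł × 16% = 8,800 zł
  213,000 zł × 25% = 53,250 zł
  596,000 zł × 31% = 184,760 zł
  → 246,810 zł

246,810 zł > 104,150 zł, so the regular income tax governs.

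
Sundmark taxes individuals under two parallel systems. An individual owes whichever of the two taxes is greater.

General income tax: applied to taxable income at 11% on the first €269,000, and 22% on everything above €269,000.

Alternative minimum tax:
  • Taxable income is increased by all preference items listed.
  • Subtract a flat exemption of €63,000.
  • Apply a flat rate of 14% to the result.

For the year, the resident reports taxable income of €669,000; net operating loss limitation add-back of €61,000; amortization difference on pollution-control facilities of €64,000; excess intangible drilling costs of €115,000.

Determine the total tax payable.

Alternative minimum tax:
  Adjusted income: €669,000 + €61,000 + €64,000 + €115,000 = €909,000
  Less exemption €63,000 → base €846,000
  €846,000 × 14% = €118,440

General income tax:
  €269,000 × 11% = €29,590
  €400,000 × 22% = €88,000
  → €117,590

€118,440 > €117,590, so the alternative minimum tax is the binding amount.

€118,440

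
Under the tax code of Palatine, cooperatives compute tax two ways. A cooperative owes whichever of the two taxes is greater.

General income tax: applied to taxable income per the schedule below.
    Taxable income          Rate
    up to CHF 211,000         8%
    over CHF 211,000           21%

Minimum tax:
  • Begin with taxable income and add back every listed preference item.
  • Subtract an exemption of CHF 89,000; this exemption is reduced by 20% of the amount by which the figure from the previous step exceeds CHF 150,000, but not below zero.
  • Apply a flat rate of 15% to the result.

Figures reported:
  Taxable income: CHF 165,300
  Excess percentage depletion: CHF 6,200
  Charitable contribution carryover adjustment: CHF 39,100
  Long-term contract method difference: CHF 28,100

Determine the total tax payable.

CHF 25,116

General income tax:
  CHF 165,300 × 8% = CHF 13,224

Minimum tax:
  Adjusted income: CHF 165,300 + CHF 6,200 + CHF 39,100 + CHF 28,100 = CHF 238,700
  Exemption: CHF 89,000 − 20% × (CHF 238,700 − CHF 150,000) = CHF 89,000 − CHF 17,740 = CHF 71,260
  Base: CHF 238,700 − CHF 71,260 = CHF 167,440
  CHF 167,440 × 15% = CHF 25,116

CHF 25,116 > CHF 13,224, so the minimum tax is the binding amount.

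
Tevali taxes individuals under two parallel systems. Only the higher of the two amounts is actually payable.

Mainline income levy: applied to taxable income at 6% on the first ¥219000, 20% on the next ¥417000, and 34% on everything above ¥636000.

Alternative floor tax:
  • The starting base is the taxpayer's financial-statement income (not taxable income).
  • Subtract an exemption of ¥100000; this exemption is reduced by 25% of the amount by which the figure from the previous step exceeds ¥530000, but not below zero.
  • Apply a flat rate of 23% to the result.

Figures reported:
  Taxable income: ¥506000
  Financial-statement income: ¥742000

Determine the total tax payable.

Alternative floor tax:
  Base (financial-statement income): ¥742000
  Exemption: ¥100000 − 25% × (¥742000 − ¥530000) = ¥100000 − ¥53000 = ¥47000
  Base: ¥742000 − ¥47000 = ¥695000
  ¥695000 × 23% = ¥159850

Mainline income levy:
  ¥219000 × 6% = ¥13140
  ¥287000 × 20% = ¥57400
  → ¥70540

¥159850 > ¥70540, so the alternative floor tax is the binding amount.

¥159850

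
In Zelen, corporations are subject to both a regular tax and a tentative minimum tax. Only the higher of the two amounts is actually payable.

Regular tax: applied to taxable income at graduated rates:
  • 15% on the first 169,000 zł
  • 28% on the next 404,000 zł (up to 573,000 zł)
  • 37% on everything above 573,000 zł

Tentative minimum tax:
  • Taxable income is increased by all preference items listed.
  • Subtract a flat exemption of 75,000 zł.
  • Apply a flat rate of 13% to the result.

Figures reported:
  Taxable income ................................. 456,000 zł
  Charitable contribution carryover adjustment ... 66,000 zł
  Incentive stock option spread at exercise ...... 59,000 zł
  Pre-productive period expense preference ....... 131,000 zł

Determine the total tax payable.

Tentative minimum tax:
  Adjusted income: 456,000 zł + 66,000 zł + 59,000 zł + 131,000 zł = 712,000 zł
  Less exemption 75,000 zł → base 637,000 zł
  637,000 zł × 13% = 82,810 zł

Regular tax:
  169,000 zł × 15% = 25,350 zł
  287,000 zł × 28% = 80,360 zł
  → 105,710 zł

105,710 zł > 82,810 zł, so the regular tax governs.

105,710 zł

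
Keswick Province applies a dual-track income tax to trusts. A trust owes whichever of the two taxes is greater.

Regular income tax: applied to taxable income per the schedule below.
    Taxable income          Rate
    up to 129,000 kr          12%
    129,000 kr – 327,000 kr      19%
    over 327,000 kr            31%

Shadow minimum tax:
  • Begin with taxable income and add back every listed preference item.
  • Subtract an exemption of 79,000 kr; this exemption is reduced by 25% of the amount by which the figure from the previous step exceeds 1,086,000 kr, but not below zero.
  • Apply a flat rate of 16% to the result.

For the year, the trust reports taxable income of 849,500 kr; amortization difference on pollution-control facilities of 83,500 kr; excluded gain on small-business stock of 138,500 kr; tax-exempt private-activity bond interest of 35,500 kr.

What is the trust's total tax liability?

Regular income tax:
  129,000 kr × 12% = 15,480 kr
  198,000 kr × 19% = 37,620 kr
  522,500 kr × 31% = 161,975 kr
  → 215,075 kr

Shadow minimum tax:
  Adjusted income: 849,500 kr + 83,500 kr + 138,500 kr + 35,500 kr = 1,107,000 kr
  Exemption: 79,000 kr − 25% × (1,107,000 kr − 1,086,000 kr) = 79,000 kr − 5,250 kr = 73,750 kr
  Base: 1,107,000 kr − 73,750 kr = 1,033,250 kr
  1,033,250 kr × 16% = 165,320 kr

215,075 kr > 165,320 kr, so the regular income tax governs.

215,075 kr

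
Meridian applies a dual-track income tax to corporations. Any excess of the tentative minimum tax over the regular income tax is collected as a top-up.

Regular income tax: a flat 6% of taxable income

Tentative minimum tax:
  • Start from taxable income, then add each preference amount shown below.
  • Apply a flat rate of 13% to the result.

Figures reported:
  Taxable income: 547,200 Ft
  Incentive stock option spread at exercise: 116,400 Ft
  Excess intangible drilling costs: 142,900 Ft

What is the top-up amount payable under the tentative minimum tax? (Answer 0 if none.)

Regular income tax:
  547,200 Ft × 6% = 32,832 Ft

Tentative minimum tax:
  Adjusted income: 547,200 Ft + 116,400 Ft + 142,900 Ft = 806,500 Ft
  806,500 Ft × 13% = 104,845 Ft

Excess of tentative minimum tax over regular income tax: 104,845 Ft − 32,832 Ft = 72,013 Ft.

72,013 Ft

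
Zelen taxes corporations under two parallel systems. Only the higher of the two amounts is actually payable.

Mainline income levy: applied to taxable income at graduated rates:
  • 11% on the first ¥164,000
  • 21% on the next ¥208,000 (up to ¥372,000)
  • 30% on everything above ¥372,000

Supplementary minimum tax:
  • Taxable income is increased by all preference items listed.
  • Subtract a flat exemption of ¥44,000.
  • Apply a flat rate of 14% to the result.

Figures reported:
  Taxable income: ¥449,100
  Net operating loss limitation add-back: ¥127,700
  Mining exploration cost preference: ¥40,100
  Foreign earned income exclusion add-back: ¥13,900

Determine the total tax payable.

Mainline income levy:
  ¥164,000 × 11% = ¥18,040
  ¥208,000 × 21% = ¥43,680
  ¥77,100 × 30% = ¥23,130
  → ¥84,850

Supplementary minimum tax:
  Adjusted income: ¥449,100 + ¥127,700 + ¥40,100 + ¥13,900 = ¥630,800
  Less exemption ¥44,000 → base ¥586,800
  ¥586,800 × 14% = ¥82,152

¥84,850 > ¥82,152, so the mainline income levy governs.

¥84,850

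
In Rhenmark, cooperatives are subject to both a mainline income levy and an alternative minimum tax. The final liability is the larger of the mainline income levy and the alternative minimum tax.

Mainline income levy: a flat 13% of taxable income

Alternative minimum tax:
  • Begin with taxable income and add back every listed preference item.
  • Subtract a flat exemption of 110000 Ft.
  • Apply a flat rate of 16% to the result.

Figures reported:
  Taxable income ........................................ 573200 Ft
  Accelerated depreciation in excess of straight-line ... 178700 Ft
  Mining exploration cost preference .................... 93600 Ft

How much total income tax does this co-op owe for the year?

117680 Ft

Alternative minimum tax:
  Adjusted income: 573200 Ft + 178700 Ft + 93600 Ft = 845500 Ft
  Less exemption 110000 Ft → base 735500 Ft
  735500 Ft × 16% = 117680 Ft

Mainline income levy:
  573200 Ft × 13% = 74516 Ft

117680 Ft > 74516 Ft, so the alternative minimum tax is the binding amount.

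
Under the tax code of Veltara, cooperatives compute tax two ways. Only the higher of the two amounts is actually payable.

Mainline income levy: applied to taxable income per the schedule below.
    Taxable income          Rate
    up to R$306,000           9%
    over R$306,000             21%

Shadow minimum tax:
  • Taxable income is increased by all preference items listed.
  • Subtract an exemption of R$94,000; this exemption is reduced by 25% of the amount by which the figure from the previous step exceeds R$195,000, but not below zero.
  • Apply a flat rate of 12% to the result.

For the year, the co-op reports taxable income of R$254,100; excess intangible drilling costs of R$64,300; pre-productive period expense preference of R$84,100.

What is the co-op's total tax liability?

Mainline income levy:
  R$254,100 × 9% = R$22,869

Shadow minimum tax:
  Adjusted income: R$254,100 + R$64,300 + R$84,100 = R$402,500
  Exemption: R$94,000 − 25% × (R$402,500 − R$195,000) = R$94,000 − R$51,875 = R$42,125
  Base: R$402,500 − R$42,125 = R$360,375
  R$360,375 × 12% = R$43,245

R$43,245 > R$22,869, so the shadow minimum tax is the binding amount.

R$43,245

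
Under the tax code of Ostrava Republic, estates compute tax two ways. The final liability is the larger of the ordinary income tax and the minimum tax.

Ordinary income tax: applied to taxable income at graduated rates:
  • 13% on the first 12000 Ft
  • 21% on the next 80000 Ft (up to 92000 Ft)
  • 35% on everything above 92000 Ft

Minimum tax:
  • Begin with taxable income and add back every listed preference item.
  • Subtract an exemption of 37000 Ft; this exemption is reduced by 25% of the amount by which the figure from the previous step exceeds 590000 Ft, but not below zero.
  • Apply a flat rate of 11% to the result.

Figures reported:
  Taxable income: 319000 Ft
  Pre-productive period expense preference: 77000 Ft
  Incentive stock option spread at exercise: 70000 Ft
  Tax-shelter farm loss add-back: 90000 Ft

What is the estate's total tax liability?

97810 Ft

Minimum tax:
  Adjusted income: 319000 Ft + 77000 Ft + 70000 Ft + 90000 Ft = 556000 Ft
  Exemption: 556000 Ft ≤ 590000 Ft, so full 37000 Ft applies
  Base: 556000 Ft − 37000 Ft = 519000 Ft
  519000 Ft × 11% = 57090 Ft

Ordinary income tax:
  12000 Ft × 13% = 1560 Ft
  80000 Ft × 21% = 16800 Ft
  227000 Ft × 35% = 79450 Ft
  → 97810 Ft

97810 Ft > 57090 Ft, so the ordinary income tax governs.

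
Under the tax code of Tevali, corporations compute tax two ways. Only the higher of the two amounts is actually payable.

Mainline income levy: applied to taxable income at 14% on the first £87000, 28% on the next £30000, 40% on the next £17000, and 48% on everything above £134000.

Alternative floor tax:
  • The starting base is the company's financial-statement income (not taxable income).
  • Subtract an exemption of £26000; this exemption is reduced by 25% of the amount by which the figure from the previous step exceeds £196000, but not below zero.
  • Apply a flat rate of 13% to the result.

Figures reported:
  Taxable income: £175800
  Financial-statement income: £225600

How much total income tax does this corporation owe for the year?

£47444

Alternative floor tax:
  Base (financial-statement income): £225600
  Exemption: £26000 − 25% × (£225600 − £196000) = £26000 − £7400 = £18600
  Base: £225600 − £18600 = £207000
  £207000 × 13% = £26910

Mainline income levy:
  £87000 × 14% = £12180
  £30000 × 28% = £8400
  £17000 × 40% = £6800
  £41800 × 48% = £20064
  → £47444

£47444 > £26910, so the mainline income levy governs.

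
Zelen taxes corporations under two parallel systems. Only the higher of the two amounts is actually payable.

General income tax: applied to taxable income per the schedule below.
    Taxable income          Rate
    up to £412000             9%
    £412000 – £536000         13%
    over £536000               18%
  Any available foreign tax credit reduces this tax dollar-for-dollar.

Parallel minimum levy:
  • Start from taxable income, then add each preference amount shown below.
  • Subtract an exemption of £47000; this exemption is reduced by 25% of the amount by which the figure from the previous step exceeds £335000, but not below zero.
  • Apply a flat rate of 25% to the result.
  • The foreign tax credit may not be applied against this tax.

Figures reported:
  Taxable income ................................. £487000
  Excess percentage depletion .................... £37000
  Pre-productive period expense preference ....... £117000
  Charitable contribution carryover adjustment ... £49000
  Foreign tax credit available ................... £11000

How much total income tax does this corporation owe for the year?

General income tax:
  £412000 × 9% = £37080
  £75000 × 13% = £9750
  → £46830
  Less foreign tax credit £11000 → £35830

Parallel minimum levy:
  Adjusted income: £487000 + £37000 + £117000 + £49000 = £690000
  Exemption: 25% × (£690000 − £335000) = £88750 ≥ £47000, so the exemption is fully phased out
  Base: £690000 − £0 = £690000
  £690000 × 25% = £172500

£172500 > £35830, so the parallel minimum levy is the binding amount.

£172500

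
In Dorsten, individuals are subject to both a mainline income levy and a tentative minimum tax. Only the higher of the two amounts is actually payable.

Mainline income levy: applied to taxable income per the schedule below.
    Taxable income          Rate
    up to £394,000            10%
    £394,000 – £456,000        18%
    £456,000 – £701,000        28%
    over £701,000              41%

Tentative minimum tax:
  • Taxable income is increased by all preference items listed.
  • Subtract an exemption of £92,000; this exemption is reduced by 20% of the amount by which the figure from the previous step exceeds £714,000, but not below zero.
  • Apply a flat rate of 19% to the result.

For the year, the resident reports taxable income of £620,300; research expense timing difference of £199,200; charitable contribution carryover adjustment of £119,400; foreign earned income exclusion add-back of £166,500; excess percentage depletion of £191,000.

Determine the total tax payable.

Tentative minimum tax:
  Adjusted income: £620,300 + £199,200 + £119,400 + £166,500 + £191,000 = £1,296,400
  Exemption: 20% × (£1,296,400 − £714,000) = £116,480 ≥ £92,000, so the exemption is fully phased out
  Base: £1,296,400 − £0 = £1,296,400
  £1,296,400 × 19% = £246,316

Mainline income levy:
  £394,000 × 10% = £39,400
  £62,000 × 18% = £11,160
  £164,300 × 28% = £46,004
  → £96,564

£246,316 > £96,564, so the tentative minimum tax is the binding amount.

£246,316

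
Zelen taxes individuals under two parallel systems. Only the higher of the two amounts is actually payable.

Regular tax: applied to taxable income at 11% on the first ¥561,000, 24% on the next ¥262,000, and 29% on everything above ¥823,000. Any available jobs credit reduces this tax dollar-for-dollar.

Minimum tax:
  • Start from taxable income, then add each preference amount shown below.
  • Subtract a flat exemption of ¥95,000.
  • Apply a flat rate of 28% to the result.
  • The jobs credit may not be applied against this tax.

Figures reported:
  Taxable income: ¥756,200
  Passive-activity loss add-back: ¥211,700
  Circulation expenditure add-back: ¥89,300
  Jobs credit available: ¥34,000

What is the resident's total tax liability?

¥269,416

Regular tax:
  ¥561,000 × 11% = ¥61,710
  ¥195,200 × 24% = ¥46,848
  → ¥108,558
  Less jobs credit ¥34,000 → ¥74,558

Minimum tax:
  Adjusted income: ¥756,200 + ¥211,700 + ¥89,300 = ¥1,057,200
  Less exemption ¥95,000 → base ¥962,200
  ¥962,200 × 28% = ¥269,416

¥269,416 > ¥74,558, so the minimum tax is the binding amount.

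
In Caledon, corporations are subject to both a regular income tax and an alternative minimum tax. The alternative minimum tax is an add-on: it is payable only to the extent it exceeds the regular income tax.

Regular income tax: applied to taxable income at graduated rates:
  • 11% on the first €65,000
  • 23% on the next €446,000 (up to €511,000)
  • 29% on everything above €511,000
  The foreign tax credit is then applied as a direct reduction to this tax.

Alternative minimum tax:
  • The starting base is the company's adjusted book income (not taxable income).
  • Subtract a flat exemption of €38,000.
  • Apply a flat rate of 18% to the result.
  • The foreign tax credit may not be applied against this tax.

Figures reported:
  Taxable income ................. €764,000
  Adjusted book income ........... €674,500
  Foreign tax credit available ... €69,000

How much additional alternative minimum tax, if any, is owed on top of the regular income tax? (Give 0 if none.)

€470

Alternative minimum tax:
  Base (adjusted book income): €674,500
  Less exemption €38,000 → base €636,500
  €636,500 × 18% = €114,570

Regular income tax:
  €65,000 × 11% = €7,150
  €446,000 × 23% = €102,580
  €253,000 × 29% = €73,370
  → €183,100
  Less foreign tax credit €69,000 → €114,100

Excess of alternative minimum tax over regular income tax: €114,570 − €114,100 = €470.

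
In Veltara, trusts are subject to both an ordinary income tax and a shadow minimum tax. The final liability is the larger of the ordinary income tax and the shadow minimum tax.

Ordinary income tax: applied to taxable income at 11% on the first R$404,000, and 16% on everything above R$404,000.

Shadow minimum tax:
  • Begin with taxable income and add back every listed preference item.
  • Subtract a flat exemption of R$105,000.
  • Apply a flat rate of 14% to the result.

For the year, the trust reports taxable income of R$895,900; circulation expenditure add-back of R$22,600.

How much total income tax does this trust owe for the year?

Ordinary income tax:
  R$404,000 × 11% = R$44,440
  R$491,900 × 16% = R$78,704
  → R$123,144

Shadow minimum tax:
  Adjusted income: R$895,900 + R$22,600 = R$918,500
  Less exemption R$105,000 → base R$813,500
  R$813,500 × 14% = R$113,890

R$123,144 > R$113,890, so the ordinary income tax governs.

R$123,144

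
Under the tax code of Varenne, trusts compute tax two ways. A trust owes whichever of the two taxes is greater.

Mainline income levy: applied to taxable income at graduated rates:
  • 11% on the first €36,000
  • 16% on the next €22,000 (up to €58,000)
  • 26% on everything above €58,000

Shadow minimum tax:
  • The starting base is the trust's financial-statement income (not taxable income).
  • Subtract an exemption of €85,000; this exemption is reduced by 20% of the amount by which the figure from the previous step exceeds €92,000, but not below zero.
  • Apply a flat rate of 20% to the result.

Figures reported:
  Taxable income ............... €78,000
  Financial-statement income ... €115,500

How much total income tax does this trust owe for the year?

Mainline income levy:
  €36,000 × 11% = €3,960
  €22,000 × 16% = €3,520
  €20,000 × 26% = €5,200
  → €12,680

Shadow minimum tax:
  Base (financial-statement income): €115,500
  Exemption: €85,000 − 20% × (€115,500 − €92,000) = €85,000 − €4,700 = €80,300
  Base: €115,500 − €80,300 = €35,200
  €35,200 × 20% = €7,040

€12,680 > €7,040, so the mainline income levy governs.

€12,680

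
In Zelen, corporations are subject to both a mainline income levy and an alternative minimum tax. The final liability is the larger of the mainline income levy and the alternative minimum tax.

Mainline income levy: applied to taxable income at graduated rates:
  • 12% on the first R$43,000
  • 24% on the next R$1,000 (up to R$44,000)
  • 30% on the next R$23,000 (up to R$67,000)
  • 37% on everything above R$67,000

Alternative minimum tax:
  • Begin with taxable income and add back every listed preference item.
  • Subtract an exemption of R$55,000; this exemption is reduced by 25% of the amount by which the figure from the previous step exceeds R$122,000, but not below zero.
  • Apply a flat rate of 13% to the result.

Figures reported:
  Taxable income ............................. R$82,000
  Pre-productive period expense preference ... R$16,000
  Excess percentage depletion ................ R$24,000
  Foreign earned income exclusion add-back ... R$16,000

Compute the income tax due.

Alternative minimum tax:
  Adjusted income: R$82,000 + R$16,000 + R$24,000 + R$16,000 = R$138,000
  Exemption: R$55,000 − 25% × (R$138,000 − R$122,000) = R$55,000 − R$4,000 = R$51,000
  Base: R$138,000 − R$51,000 = R$87,000
  R$87,000 × 13% = R$11,310

Mainline income levy:
  R$43,000 × 12% = R$5,160
  R$1,000 × 24% = R$240
  R$23,000 × 30% = R$6,900
  R$15,000 × 37% = R$5,550
  → R$17,850

R$17,850 > R$11,310, so the mainline income levy governs.

R$17,850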